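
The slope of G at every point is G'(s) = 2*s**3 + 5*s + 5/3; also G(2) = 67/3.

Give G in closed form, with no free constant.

Integrate term by term and add the pieces.
A general antiderivative is s**4/2 + 5*s**2/2 + 5*s/3 + C.
The condition gives C = 67/3 - (64/3) = 1.
So G(s) = (3*s**4 + 15*s**2 + 10*s + 6)/6.
Check: d/ds[(3*s**4 + 15*s**2 + 10*s + 6)/6] = 2*s**3 + 5*s + 5/3 = G'(s).

G(s) = (3*s**4 + 15*s**2 + 10*s + 6)/6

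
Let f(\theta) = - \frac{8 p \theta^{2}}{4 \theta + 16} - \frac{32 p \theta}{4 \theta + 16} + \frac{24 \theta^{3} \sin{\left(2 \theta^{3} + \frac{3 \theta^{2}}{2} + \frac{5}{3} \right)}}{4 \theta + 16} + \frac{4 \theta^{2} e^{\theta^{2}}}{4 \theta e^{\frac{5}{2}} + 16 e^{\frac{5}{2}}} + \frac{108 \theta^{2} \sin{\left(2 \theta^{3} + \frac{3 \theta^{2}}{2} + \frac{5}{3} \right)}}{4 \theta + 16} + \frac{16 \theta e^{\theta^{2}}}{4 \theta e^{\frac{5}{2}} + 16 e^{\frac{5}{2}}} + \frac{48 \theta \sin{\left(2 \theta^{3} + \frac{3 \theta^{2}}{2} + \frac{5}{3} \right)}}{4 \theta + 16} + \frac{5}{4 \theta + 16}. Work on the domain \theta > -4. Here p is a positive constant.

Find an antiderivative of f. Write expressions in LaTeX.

Integrate term by term and add the pieces.
Check: d/d\theta[- \frac{4 p \theta^{2} - \frac{2 e^{\theta^{2}}}{e^{\frac{5}{2}}} - 5 \log{\left(\frac{\theta}{2} + 2 \right)} + 4 \cos{\left(2 \theta^{3} + \frac{3 \theta^{2}}{2} + \frac{5}{3} \right)}}{4}] = \frac{- 8 p \theta^{2} e^{\frac{5}{2}} - 32 p \theta e^{\frac{5}{2}} + 24 \theta^{3} e^{\frac{5}{2}} \sin{\left(2 \theta^{3} + \frac{3 \theta^{2}}{2} + \frac{5}{3} \right)} + 4 \theta^{2} e^{\theta^{2}} + 108 \theta^{2} e^{\frac{5}{2}} \sin{\left(2 \theta^{3} + \frac{3 \theta^{2}}{2} + \frac{5}{3} \right)} + 16 \theta e^{\theta^{2}} + 48 \theta e^{\frac{5}{2}} \sin{\left(2 \theta^{3} + \frac{3 \theta^{2}}{2} + \frac{5}{3} \right)} + 5 e^{\frac{5}{2}}}{4 \theta e^{\frac{5}{2}} + 16 e^{\frac{5}{2}}}, which equals f(\theta).

An antiderivative is F(\theta) = - \frac{4 p \theta^{2} - \frac{2 e^{\theta^{2}}}{e^{\frac{5}{2}}} - 5 \log{\left(\frac{\theta}{2} + 2 \right)} + 4 \cos{\left(2 \theta^{3} + \frac{3 \theta^{2}}{2} + \frac{5}{3} \right)}}{4}.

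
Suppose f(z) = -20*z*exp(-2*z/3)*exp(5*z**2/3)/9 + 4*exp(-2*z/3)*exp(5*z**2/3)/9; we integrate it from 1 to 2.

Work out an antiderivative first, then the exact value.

Antiderivative: F(z) = -2*exp(-2*z/3)*exp(5*z**2/3)/3; value = -2*exp(16/3)/3 + 2*exp(1)/3

f matches the chain-rule pattern g'(h)*h' with inner function h(z) = 5*z**2/3 - 2*z/3; substituting u = h(z) collapses the integral.
F(z) = -2*exp(-2*z/3)*exp(5*z**2/3)/3 is an antiderivative of f.
Check: d/dz[-2*exp(-2*z/3)*exp(5*z**2/3)/3] = (-20*z*exp(5*z**2/3) + 4*exp(5*z**2/3))*exp(-2*z/3)/9, which equals f(z).
F(2) = -2*exp(16/3)/3; F(1) = -2*exp(1)/3.
Integral = F(2) - F(1) = -2*exp(16/3)/3 + 2*exp(1)/3.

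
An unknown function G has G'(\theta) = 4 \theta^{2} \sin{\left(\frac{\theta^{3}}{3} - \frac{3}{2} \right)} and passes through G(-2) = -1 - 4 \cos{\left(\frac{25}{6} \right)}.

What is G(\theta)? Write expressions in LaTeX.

The substitution u = \frac{\theta^{3}}{3} - \frac{3}{2} works: G'(\theta) is exactly (dG/du)*(du/d\theta) for that inner function.
A general antiderivative is - 4 \cos{\left(\frac{\theta^{3}}{3} - \frac{3}{2} \right)} + C.
The condition gives C = -1 - 4 \cos{\left(\frac{25}{6} \right)} - (- 4 \cos{\left(\frac{25}{6} \right)}) = -1.
So G(\theta) = - 4 \cos{\left(\frac{\theta^{3}}{3} - \frac{3}{2} \right)} - 1.
Check: d/d\theta[- 4 \cos{\left(\frac{\theta^{3}}{3} - \frac{3}{2} \right)} - 1] = 4 \theta^{2} \sin{\left(\frac{\theta^{3}}{3} - \frac{3}{2} \right)} = G'(\theta).

G(\theta) = - 4 \cos{\left(\frac{\theta^{3}}{3} - \frac{3}{2} \right)} - 1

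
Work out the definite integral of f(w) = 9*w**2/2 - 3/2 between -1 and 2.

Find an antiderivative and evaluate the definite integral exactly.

Antiderivative: F(w) = 3*w**3/2 - 3*w/2; value = 9

Recover f(w) by differentiating a candidate F(w); any mismatch rules it out.
F(w) = 3*w**3/2 - 3*w/2 is an antiderivative of f.
Check: d/dw[3*w**3/2 - 3*w/2] = 9*w**2/2 - 3/2 = f(w).
F(2) = 9; F(-1) = 0.
Integral = F(2) - F(-1) = 9.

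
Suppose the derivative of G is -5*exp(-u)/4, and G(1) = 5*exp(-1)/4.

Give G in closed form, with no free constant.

For G(u) to be correct, d/du[G] must agree with the stated G'(u) identically.
A general antiderivative is 5*exp(-u)/4 + C.
The condition gives C = 5*exp(-1)/4 - (5*exp(-1)/4) = 0.
So G(u) = 5*exp(-u)/4.
Check: d/du[5*exp(-u)/4] = -5*exp(-u)/4 = G'(u).

G(u) = 5*exp(-u)/4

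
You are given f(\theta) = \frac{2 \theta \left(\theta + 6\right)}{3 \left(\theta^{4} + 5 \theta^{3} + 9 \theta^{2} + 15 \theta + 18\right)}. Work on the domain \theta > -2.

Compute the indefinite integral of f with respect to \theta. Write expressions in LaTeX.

F(\theta) = \frac{- 64 \log{\left(\theta + 2 \right)} + 42 \log{\left(\theta + 3 \right)} + 11 \log{\left(\theta^{2} + 3 \right)} + 18 \sqrt{3} \operatorname{atan}{\left(\frac{\sqrt{3} \theta}{3} \right)}}{84} + C

Factor the denominator (3 \left(\theta + 2\right) \left(\theta + 3\right) \left(\theta^{2} + 3\right)) and decompose: f = \frac{11 \theta + 27}{42 \left(\theta^{2} + 3\right)} + \frac{1}{2 \left(\theta + 3\right)} - \frac{16}{21 \left(\theta + 2\right)}; each piece integrates to a log, atan, or power term.
Check: d/d\theta[\frac{- 64 \log{\left(\theta + 2 \right)} + 42 \log{\left(\theta + 3 \right)} + 11 \log{\left(\theta^{2} + 3 \right)} + 18 \sqrt{3} \operatorname{atan}{\left(\frac{\sqrt{3} \theta}{3} \right)}}{84}] = \frac{2 \theta^{2} + 12 \theta}{3 \theta^{4} + 15 \theta^{3} + 27 \theta^{2} + 45 \theta + 54}, which equals f(\theta).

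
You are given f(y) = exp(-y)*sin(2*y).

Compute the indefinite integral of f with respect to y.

Recover f(y) by differentiating a candidate F(y); any mismatch rules it out.
Check: d/dy[-exp(-y)*sin(2*y)/5 - 2*exp(-y)*cos(2*y)/5] = exp(-y)*sin(2*y) = f(y).

F(y) = -exp(-y)*sin(2*y)/5 - 2*exp(-y)*cos(2*y)/5 + C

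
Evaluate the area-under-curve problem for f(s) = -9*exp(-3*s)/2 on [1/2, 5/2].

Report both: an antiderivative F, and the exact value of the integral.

Since d/ds undoes antidifferentiation here, F'(s) = f(s) is required of F(s).
F(s) = 3*exp(-3*s)/2 is an antiderivative of f.
Check: d/ds[3*exp(-3*s)/2] = -9*exp(-3*s)/2 = f(s).
F(5/2) = 3*exp(-15/2)/2; F(1/2) = 3*exp(-3/2)/2.
Integral = F(5/2) - F(1/2) = -3*exp(-3/2)/2 + 3*exp(-15/2)/2.

Antiderivative: F(s) = 3*exp(-3*s)/2; value = -3*exp(-3/2)/2 + 3*exp(-15/2)/2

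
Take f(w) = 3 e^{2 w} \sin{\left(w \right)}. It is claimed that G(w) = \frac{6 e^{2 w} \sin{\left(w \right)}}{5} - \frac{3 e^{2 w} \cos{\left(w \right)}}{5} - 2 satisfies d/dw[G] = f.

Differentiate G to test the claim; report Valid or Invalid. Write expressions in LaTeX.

Valid. The derivative of G reproduces f.

d/dw[G] = 3 e^{2 w} \sin{\left(w \right)}
This equals f(w) exactly, so the claim holds.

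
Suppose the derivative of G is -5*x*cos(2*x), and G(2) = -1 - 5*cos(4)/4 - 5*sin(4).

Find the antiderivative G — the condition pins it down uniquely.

Recover the given G'(x) by differentiating a candidate G(x); any mismatch rules it out.
A general antiderivative is -5*x*sin(2*x)/2 - 5*cos(2*x)/4 + C.
The condition gives C = -1 - 5*cos(4)/4 - 5*sin(4) - (-5*cos(4)/4 - 5*sin(4)) = -1.
So G(x) = -5*x*sin(2*x)/2 - 5*cos(2*x)/4 - 1.
Check: d/dx[-5*x*sin(2*x)/2 - 5*cos(2*x)/4 - 1] = -5*x*cos(2*x) = G'(x).

G(x) = -5*x*sin(2*x)/2 - 5*cos(2*x)/4 - 1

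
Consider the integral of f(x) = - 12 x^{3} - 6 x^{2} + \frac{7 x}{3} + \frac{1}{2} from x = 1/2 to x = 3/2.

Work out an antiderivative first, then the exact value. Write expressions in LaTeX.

Antiderivative: F(x) = - \frac{\left(12 x^{2} + 4 x - 3\right)^{2}}{48}; value = - \frac{56}{3}

The substitution u = x^{2} + \frac{x}{3} - \frac{1}{4} works: f is exactly (dF/du)*(du/dx) for that inner function.
F(x) = - \frac{\left(12 x^{2} + 4 x - 3\right)^{2}}{48} is an antiderivative of f.
Check: d/dx[- \frac{\left(12 x^{2} + 4 x - 3\right)^{2}}{48}] = - 12 x^{3} - 6 x^{2} + \frac{7 x}{3} + \frac{1}{2} = f(x).
F(3/2) = - \frac{75}{4}; F(1/2) = - \frac{1}{12}.
Integral = F(3/2) - F(1/2) = - \frac{56}{3}.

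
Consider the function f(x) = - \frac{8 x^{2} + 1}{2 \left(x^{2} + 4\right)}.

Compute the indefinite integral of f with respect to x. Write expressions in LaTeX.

F(x) = - 4 x + \frac{31 \operatorname{atan}{\left(\frac{x}{2} \right)}}{4} + C

Any candidate F(x) must reproduce f(x) exactly when differentiated.
Check: d/dx[- 4 x + \frac{31 \operatorname{atan}{\left(\frac{x}{2} \right)}}{4}] = \frac{- 8 x^{2} - 1}{2 x^{2} + 8}, which equals f(x).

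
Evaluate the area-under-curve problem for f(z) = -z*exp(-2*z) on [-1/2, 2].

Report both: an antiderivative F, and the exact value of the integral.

Recognize the product-rule pattern: f = u'v + uv' with u = z/2 + 1/4, v = exp(-2*z), so integration by parts undoes it.
F(z) = z*exp(-2*z)/2 + exp(-2*z)/4 is an antiderivative of f.
Check: d/dz[z*exp(-2*z)/2 + exp(-2*z)/4] = -z*exp(-2*z) = f(z).
F(2) = 5*exp(-4)/4; F(-1/2) = 0.
Integral = F(2) - F(-1/2) = 5*exp(-4)/4.

Antiderivative: F(z) = z*exp(-2*z)/2 + exp(-2*z)/4; value = 5*exp(-4)/4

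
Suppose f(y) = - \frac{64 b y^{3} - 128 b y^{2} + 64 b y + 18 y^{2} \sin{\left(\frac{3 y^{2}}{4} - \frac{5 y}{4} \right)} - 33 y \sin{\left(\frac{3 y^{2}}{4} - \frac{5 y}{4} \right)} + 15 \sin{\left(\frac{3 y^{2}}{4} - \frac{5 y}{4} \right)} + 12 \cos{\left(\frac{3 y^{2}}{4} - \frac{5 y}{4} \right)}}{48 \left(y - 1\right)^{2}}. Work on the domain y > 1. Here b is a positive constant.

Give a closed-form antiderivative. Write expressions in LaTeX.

For F(y) to be correct the identity F'(y) - f(y) = 0 must hold.
Check: d/dy[- \frac{8 b y^{3} - 8 b y^{2} - 3 \cos{\left(\frac{3 y^{2}}{4} - \frac{5 y}{4} \right)}}{12 \left(y - 1\right)}] = \frac{- 64 b y^{3} + 128 b y^{2} - 64 b y - 18 y^{2} \sin{\left(\frac{3 y^{2}}{4} - \frac{5 y}{4} \right)} + 33 y \sin{\left(\frac{3 y^{2}}{4} - \frac{5 y}{4} \right)} - 15 \sin{\left(\frac{3 y^{2}}{4} - \frac{5 y}{4} \right)} - 12 \cos{\left(\frac{3 y^{2}}{4} - \frac{5 y}{4} \right)}}{48 y^{2} - 96 y + 48}, which equals f(y).

An antiderivative is F(y) = - \frac{8 b y^{3} - 8 b y^{2} - 3 \cos{\left(\frac{3 y^{2}}{4} - \frac{5 y}{4} \right)}}{12 \left(y - 1\right)}.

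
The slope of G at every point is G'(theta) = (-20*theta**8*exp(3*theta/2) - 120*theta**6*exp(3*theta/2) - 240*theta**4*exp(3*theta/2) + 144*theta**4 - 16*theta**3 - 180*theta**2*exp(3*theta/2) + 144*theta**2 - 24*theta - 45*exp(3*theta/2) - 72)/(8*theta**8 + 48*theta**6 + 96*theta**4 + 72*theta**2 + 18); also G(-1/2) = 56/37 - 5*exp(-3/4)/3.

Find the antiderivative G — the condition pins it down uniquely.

G(theta) = (-36*theta - 5*(2*theta**4 + 6*theta**2 + 3)*exp(3*theta/2) + 3)/(3*(2*theta**4 + 6*theta**2 + 3))

The proposed G(theta) is checked by its d/dtheta: the result must match the given G'(theta).
A general antiderivative is (1/3 - 4*theta)/(2*theta**4/3 + 2*theta**2 + 1) - 5*exp(3*theta/2)/3 + C.
The condition gives C = 56/37 - 5*exp(-3/4)/3 - (56/37 - 5*exp(-3/4)/3) = 0.
So G(theta) = (-36*theta - 5*(2*theta**4 + 6*theta**2 + 3)*exp(3*theta/2) + 3)/(3*(2*theta**4 + 6*theta**2 + 3)).
Check: d/dtheta[(-36*theta - 5*(2*theta**4 + 6*theta**2 + 3)*exp(3*theta/2) + 3)/(3*(2*theta**4 + 6*theta**2 + 3))] = (-20*theta**8*exp(3*theta/2) - 120*theta**6*exp(3*theta/2) - 240*theta**4*exp(3*theta/2) + 144*theta**4 - 16*theta**3 - 180*theta**2*exp(3*theta/2) + 144*theta**2 - 24*theta - 45*exp(3*theta/2) - 72)/(8*theta**8 + 48*theta**6 + 96*theta**4 + 72*theta**2 + 18) = G'(theta).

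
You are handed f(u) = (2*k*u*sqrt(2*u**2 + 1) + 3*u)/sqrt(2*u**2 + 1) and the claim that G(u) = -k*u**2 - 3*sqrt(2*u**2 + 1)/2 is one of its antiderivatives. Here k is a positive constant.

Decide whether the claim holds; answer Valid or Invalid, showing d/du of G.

d/du[G] = (-2*k*u*sqrt(2*u**2 + 1) - 3*u)/sqrt(2*u**2 + 1)
d/du[G] - f(u) = (-4*k*u*sqrt(2*u**2 + 1) - 6*u)/sqrt(2*u**2 + 1) != 0.

Invalid: d/du[G] - f = (-4*k*u*sqrt(2*u**2 + 1) - 6*u)/sqrt(2*u**2 + 1), which is not 0.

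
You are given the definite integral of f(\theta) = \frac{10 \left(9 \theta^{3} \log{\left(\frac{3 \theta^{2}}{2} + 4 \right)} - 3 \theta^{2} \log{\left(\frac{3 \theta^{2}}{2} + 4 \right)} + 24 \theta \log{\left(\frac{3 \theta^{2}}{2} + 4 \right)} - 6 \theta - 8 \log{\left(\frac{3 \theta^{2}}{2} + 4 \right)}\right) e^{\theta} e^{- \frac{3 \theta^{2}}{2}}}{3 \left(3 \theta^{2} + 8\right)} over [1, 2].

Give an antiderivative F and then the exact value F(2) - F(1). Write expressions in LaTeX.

Antiderivative: F(\theta) = - \frac{10 e^{\theta} e^{- \frac{3 \theta^{2}}{2}} \log{\left(\frac{3 \theta^{2}}{2} + 4 \right)}}{3}; value = - \frac{10 \log{\left(10 \right)}}{3 e^{4}} + \frac{10 \log{\left(\frac{11}{2} \right)}}{3 e^{\frac{1}{2}}}

Recognize the product-rule pattern: f = u'v + uv' with u = - \frac{10 e^{- \frac{3 \theta^{2}}{2} + \theta}}{3}, v = \log{\left(\frac{3 \theta^{2}}{2} + 4 \right)}, so integration by parts undoes it.
F(\theta) = - \frac{10 e^{\theta} e^{- \frac{3 \theta^{2}}{2}} \log{\left(\frac{3 \theta^{2}}{2} + 4 \right)}}{3} is an antiderivative of f.
Check: d/d\theta[- \frac{10 e^{\theta} e^{- \frac{3 \theta^{2}}{2}} \log{\left(\frac{3 \theta^{2}}{2} + 4 \right)}}{3}] = \frac{90 \theta^{3} e^{\theta} \log{\left(\frac{3 \theta^{2}}{2} + 4 \right)} - 30 \theta^{2} e^{\theta} \log{\left(\frac{3 \theta^{2}}{2} + 4 \right)} + 240 \theta e^{\theta} \log{\left(\frac{3 \theta^{2}}{2} + 4 \right)} - 60 \theta e^{\theta} - 80 e^{\theta} \log{\left(\frac{3 \theta^{2}}{2} + 4 \right)}}{9 \theta^{2} e^{\frac{3 \theta^{2}}{2}} + 24 e^{\frac{3 \theta^{2}}{2}}}, which equals f(\theta).
F(2) = - \frac{10 \log{\left(10 \right)}}{3 e^{4}}; F(1) = - \frac{10 \log{\left(\frac{11}{2} \right)}}{3 e^{\frac{1}{2}}}.
Integral = F(2) - F(1) = - \frac{10 \log{\left(10 \right)}}{3 e^{4}} + \frac{10 \log{\left(\frac{11}{2} \right)}}{3 e^{\frac{1}{2}}}.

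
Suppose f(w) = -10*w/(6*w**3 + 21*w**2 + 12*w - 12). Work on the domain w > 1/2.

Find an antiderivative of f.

The denominator factors as 3*(w + 2)**2*(2*w - 1); partial fractions split f into directly integrable pieces: -4/(15*(2*w - 1)) + 2/(15*(w + 2)) - 4/(3*(w + 2)**2).
Check: d/dw[2*(-(w + 2)*log(w - 1/2) + (w + 2)*log(w + 2) + 10)/(15*(w + 2))] = -10*w/(6*w**3 + 21*w**2 + 12*w - 12) = f(w).

An antiderivative is F(w) = 2*(-(w + 2)*log(w - 1/2) + (w + 2)*log(w + 2) + 10)/(15*(w + 2)).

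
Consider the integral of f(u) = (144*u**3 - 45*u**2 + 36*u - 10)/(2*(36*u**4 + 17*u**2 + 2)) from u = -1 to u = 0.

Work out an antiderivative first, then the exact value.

Antiderivative: F(u) = log(3*u**2 + 2/3) - 5*atan(2*u)/4; value = -5*atan(2)/4 - log(11/3) + log(2/3)

Recover f(u) by differentiating a candidate F(u); any mismatch rules it out.
F(u) = log(3*u**2 + 2/3) - 5*atan(2*u)/4 is an antiderivative of f.
Check: d/du[log(3*u**2 + 2/3) - 5*atan(2*u)/4] = (144*u**3 - 45*u**2 + 36*u - 10)/(72*u**4 + 34*u**2 + 4), which equals f(u).
F(0) = log(2/3); F(-1) = log(11/3) + 5*atan(2)/4.
Integral = F(0) - F(-1) = -5*atan(2)/4 - log(11/3) + log(2/3).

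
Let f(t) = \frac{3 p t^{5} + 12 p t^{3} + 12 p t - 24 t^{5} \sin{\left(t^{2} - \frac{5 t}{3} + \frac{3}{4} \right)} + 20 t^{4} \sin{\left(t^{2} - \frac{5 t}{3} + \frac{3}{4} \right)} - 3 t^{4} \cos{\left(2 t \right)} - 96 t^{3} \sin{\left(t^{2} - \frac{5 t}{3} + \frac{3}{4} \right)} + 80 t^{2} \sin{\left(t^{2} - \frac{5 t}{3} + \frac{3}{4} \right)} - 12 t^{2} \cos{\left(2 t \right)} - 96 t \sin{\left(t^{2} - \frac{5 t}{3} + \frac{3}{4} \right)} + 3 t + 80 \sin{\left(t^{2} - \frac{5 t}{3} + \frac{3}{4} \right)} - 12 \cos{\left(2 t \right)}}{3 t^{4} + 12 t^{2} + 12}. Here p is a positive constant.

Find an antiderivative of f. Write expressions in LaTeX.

Whatever form F(t) takes, F'(t) = f(t) is non-negotiable.
Check: d/dt[\frac{p t^{4} + 2 p t^{2} - t^{2} \sin{\left(2 t \right)} + 8 t^{2} \cos{\left(t^{2} - \frac{5 t}{3} + \frac{3}{4} \right)} - 2 \sin{\left(2 t \right)} + 16 \cos{\left(t^{2} - \frac{5 t}{3} + \frac{3}{4} \right)} - 1}{2 \left(t^{2} + 2\right)}] = \frac{3 p t^{5} + 12 p t^{3} + 12 p t - 24 t^{5} \sin{\left(t^{2} - \frac{5 t}{3} + \frac{3}{4} \right)} + 20 t^{4} \sin{\left(t^{2} - \frac{5 t}{3} + \frac{3}{4} \right)} - 3 t^{4} \cos{\left(2 t \right)} - 96 t^{3} \sin{\left(t^{2} - \frac{5 t}{3} + \frac{3}{4} \right)} + 80 t^{2} \sin{\left(t^{2} - \frac{5 t}{3} + \frac{3}{4} \right)} - 12 t^{2} \cos{\left(2 t \right)} - 96 t \sin{\left(t^{2} - \frac{5 t}{3} + \frac{3}{4} \right)} + 3 t + 80 \sin{\left(t^{2} - \frac{5 t}{3} + \frac{3}{4} \right)} - 12 \cos{\left(2 t \right)}}{3 t^{4} + 12 t^{2} + 12} = f(t).

An antiderivative is F(t) = \frac{p t^{4} + 2 p t^{2} - t^{2} \sin{\left(2 t \right)} + 8 t^{2} \cos{\left(t^{2} - \frac{5 t}{3} + \frac{3}{4} \right)} - 2 \sin{\left(2 t \right)} + 16 \cos{\left(t^{2} - \frac{5 t}{3} + \frac{3}{4} \right)} - 1}{2 \left(t^{2} + 2\right)}.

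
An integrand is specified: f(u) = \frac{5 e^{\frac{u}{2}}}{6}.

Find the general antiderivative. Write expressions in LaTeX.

F(u) = \frac{5 e^{\frac{u}{2}}}{3} + C

Since d/du undoes antidifferentiation here, F'(u) = f(u) is required of F(u).
Check: d/du[\frac{5 e^{\frac{u}{2}}}{3}] = \frac{5 e^{\frac{u}{2}}}{6} = f(u).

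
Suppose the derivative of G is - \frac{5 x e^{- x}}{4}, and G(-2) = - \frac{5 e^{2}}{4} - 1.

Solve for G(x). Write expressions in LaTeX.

G'(x) has the shape u'v + uv' for u = \frac{5 x}{4} + \frac{5}{4} and v = e^{- x} — it is the derivative of the product u*v.
A general antiderivative is \frac{\left(5 x + 5\right) e^{- x}}{4} + C.
The condition gives C = - \frac{5 e^{2}}{4} - 1 - (- \frac{5 e^{2}}{4}) = -1.
So G(x) = \frac{\left(5 x - 4 e^{x} + 5\right) e^{- x}}{4}.
Check: d/dx[\frac{\left(5 x - 4 e^{x} + 5\right) e^{- x}}{4}] = - \frac{5 x e^{- x}}{4} = G'(x).

G(x) = \frac{\left(5 x - 4 e^{x} + 5\right) e^{- x}}{4}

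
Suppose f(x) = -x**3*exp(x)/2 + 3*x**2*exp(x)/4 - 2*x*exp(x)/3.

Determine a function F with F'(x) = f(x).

An antiderivative is F(x) = (-6*x**3 + 27*x**2 - 62*x + 62)*exp(x)/12.

f has the shape u'v + uv' for u = -x**3/2 + 9*x**2/4 - 31*x/6 + 31/6 and v = exp(x) — it is the derivative of the product u*v.
Check: d/dx[(-6*x**3 + 27*x**2 - 62*x + 62)*exp(x)/12] = -x**3*exp(x)/2 + 3*x**2*exp(x)/4 - 2*x*exp(x)/3 = f(x).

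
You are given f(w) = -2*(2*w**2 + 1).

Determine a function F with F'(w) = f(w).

An antiderivative is F(w) = -4*w**3/3 - 2*w.

Whatever form F(w) takes, F'(w) = f(w) is non-negotiable.
Check: d/dw[-4*w**3/3 - 2*w] = -4*w**2 - 2, which equals f(w).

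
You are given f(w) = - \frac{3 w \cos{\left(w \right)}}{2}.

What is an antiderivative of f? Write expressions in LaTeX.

Recover f(w) by differentiating a candidate F(w); any mismatch rules it out.
Check: d/dw[- \frac{3 w \sin{\left(w \right)}}{2} - \frac{3 \cos{\left(w \right)}}{2}] = - \frac{3 w \cos{\left(w \right)}}{2} = f(w).

An antiderivative is F(w) = - \frac{3 w \sin{\left(w \right)}}{2} - \frac{3 \cos{\left(w \right)}}{2}.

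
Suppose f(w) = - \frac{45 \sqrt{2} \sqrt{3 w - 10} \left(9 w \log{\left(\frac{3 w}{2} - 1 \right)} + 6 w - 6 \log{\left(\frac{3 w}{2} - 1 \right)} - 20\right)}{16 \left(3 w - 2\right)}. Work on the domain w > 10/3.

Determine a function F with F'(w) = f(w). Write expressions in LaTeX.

f has the shape u'v + uv' for u = - \frac{15 \left(\frac{3 w}{2} - 5\right)^{\frac{3}{2}}}{2} and v = \log{\left(\frac{3 w}{2} - 1 \right)} — it is the derivative of the product u*v.
Check: d/dw[\frac{\sqrt{2} \left(- 45 w \sqrt{3 w - 10} \log{\left(\frac{3 w}{2} - 1 \right)} + 150 \sqrt{3 w - 10} \log{\left(\frac{3 w}{2} - 1 \right)}\right)}{8}] = \frac{- 1215 \sqrt{2} w^{2} \log{\left(\frac{3 w}{2} - 1 \right)} - 810 \sqrt{2} w^{2} + 4860 \sqrt{2} w \log{\left(\frac{3 w}{2} - 1 \right)} + 5400 \sqrt{2} w - 2700 \sqrt{2} \log{\left(\frac{3 w}{2} - 1 \right)} - 9000 \sqrt{2}}{48 w \sqrt{3 w - 10} - 32 \sqrt{3 w - 10}}, which equals f(w).

An antiderivative is F(w) = \frac{\sqrt{2} \left(- 45 w \sqrt{3 w - 10} \log{\left(\frac{3 w}{2} - 1 \right)} + 150 \sqrt{3 w - 10} \log{\left(\frac{3 w}{2} - 1 \right)}\right)}{8}.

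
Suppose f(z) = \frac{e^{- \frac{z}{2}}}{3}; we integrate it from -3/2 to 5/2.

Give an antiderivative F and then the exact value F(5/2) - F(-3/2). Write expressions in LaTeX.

Antiderivative: F(z) = - \frac{2 e^{- \frac{z}{2}}}{3}; value = - \frac{2}{3 e^{\frac{5}{4}}} + \frac{2 e^{\frac{3}{4}}}{3}

Whatever form F(z) takes, F'(z) = f(z) is non-negotiable.
F(z) = - \frac{2 e^{- \frac{z}{2}}}{3} is an antiderivative of f.
Check: d/dz[- \frac{2 e^{- \frac{z}{2}}}{3}] = \frac{e^{- \frac{z}{2}}}{3} = f(z).
F(5/2) = - \frac{2}{3 e^{\frac{5}{4}}}; F(-3/2) = - \frac{2 e^{\frac{3}{4}}}{3}.
Integral = F(5/2) - F(-3/2) = - \frac{2}{3 e^{\frac{5}{4}}} + \frac{2 e^{\frac{3}{4}}}{3}.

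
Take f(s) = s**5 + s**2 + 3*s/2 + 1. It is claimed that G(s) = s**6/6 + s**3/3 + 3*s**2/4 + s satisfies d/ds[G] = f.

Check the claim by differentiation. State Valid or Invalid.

Valid: G'(s) = f(s).

d/ds[G] = s**5 + s**2 + 3*s/2 + 1
This equals f(s) exactly, so the claim holds.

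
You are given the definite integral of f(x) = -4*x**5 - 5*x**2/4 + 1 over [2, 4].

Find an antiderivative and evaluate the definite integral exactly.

Integrate term by term and add the pieces.
F(x) = -x*(8*x**5 + 5*x**2 - 12)/12 is an antiderivative of f.
Check: d/dx[-x*(8*x**5 + 5*x**2 - 12)/12] = -4*x**5 - 5*x**2/4 + 1 = f(x).
F(4) = -8260/3; F(2) = -44.
Integral = F(4) - F(2) = -8128/3.

Antiderivative: F(x) = -x*(8*x**5 + 5*x**2 - 12)/12; value = -8128/3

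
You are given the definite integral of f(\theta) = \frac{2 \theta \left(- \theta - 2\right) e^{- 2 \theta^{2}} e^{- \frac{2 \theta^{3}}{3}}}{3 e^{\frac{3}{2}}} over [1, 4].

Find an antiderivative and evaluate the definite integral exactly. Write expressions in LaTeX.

Antiderivative: F(\theta) = \frac{e^{- \frac{2 \theta^{3}}{3} - 2 \theta^{2} - \frac{3}{2}}}{3}; value = - \frac{1}{3 e^{\frac{25}{6}}} + \frac{1}{3 e^{\frac{457}{6}}}

f matches the chain-rule pattern g'(h)*h' with inner function h(\theta) = - \frac{2 \theta^{3}}{3} - 2 \theta^{2} - \frac{3}{2}; substituting u = h(\theta) collapses the integral.
F(\theta) = \frac{e^{- \frac{2 \theta^{3}}{3} - 2 \theta^{2} - \frac{3}{2}}}{3} is an antiderivative of f.
Check: d/d\theta[\frac{e^{- \frac{2 \theta^{3}}{3} - 2 \theta^{2} - \frac{3}{2}}}{3}] = \frac{\left(- 2 \theta^{2} - 4 \theta\right) e^{- 2 \theta^{2}} e^{- \frac{2 \theta^{3}}{3}}}{3 e^{\frac{3}{2}}}, which equals f(\theta).
F(4) = \frac{1}{3 e^{\frac{457}{6}}}; F(1) = \frac{1}{3 e^{\frac{25}{6}}}.
Integral = F(4) - F(1) = - \frac{1}{3 e^{\frac{25}{6}}} + \frac{1}{3 e^{\frac{457}{6}}}.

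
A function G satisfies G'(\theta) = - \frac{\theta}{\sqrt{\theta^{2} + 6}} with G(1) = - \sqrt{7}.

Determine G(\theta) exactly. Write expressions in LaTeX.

The substitution u = \theta^{2} + 6 works: G'(\theta) is exactly (dG/du)*(du/d\theta) for that inner function.
A general antiderivative is - \sqrt{\theta^{2} + 6} + C.
The condition gives C = - \sqrt{7} - (- \sqrt{7}) = 0.
So G(\theta) = - \sqrt{\theta^{2} + 6}.
Check: d/d\theta[- \sqrt{\theta^{2} + 6}] = - \frac{\theta}{\sqrt{\theta^{2} + 6}} = G'(\theta).

G(\theta) = - \sqrt{\theta^{2} + 6}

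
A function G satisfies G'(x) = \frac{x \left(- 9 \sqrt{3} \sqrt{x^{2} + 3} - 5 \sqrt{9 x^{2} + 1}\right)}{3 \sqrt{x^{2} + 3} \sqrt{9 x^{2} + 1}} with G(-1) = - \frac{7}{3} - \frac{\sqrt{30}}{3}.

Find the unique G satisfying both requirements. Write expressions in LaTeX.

G(x) = - \frac{5 \sqrt{x^{2} + 3} + \sqrt{3} \sqrt{9 x^{2} + 1} - 3}{3}

A first test for any G(x): its x-derivative must equal the given G'(x).
A general antiderivative is - \frac{5 \sqrt{x^{2} + 3}}{3} - \sqrt{3 x^{2} + \frac{1}{3}} + C.
The condition gives C = - \frac{7}{3} - \frac{\sqrt{30}}{3} - (- \frac{10}{3} - \frac{\sqrt{30}}{3}) = 1.
So G(x) = - \frac{5 \sqrt{x^{2} + 3} + \sqrt{3} \sqrt{9 x^{2} + 1} - 3}{3}.
Check: d/dx[- \frac{5 \sqrt{x^{2} + 3} + \sqrt{3} \sqrt{9 x^{2} + 1} - 3}{3}] = \frac{- 9 \sqrt{3} x \sqrt{x^{2} + 3} - 5 x \sqrt{9 x^{2} + 1}}{3 \sqrt{x^{2} + 3} \sqrt{9 x^{2} + 1}}, which equals G'(x).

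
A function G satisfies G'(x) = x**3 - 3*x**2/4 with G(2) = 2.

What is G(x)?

G(x) = x**4/4 - x**3/4

The integrand splits into summands that can be handled one at a time.
A general antiderivative is x**4/4 - x**3/4 + C.
The condition gives C = 2 - (2) = 0.
So G(x) = x**4/4 - x**3/4.
Check: d/dx[x**4/4 - x**3/4] = x**3 - 3*x**2/4 = G'(x).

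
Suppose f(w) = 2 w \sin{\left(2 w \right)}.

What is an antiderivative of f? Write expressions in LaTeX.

For F(w) to be correct the identity F'(w) - f(w) = 0 must hold.
Check: d/dw[- w \cos{\left(2 w \right)} + \frac{\sin{\left(2 w \right)}}{2}] = 2 w \sin{\left(2 w \right)} = f(w).

An antiderivative is F(w) = - w \cos{\left(2 w \right)} + \frac{\sin{\left(2 w \right)}}{2}.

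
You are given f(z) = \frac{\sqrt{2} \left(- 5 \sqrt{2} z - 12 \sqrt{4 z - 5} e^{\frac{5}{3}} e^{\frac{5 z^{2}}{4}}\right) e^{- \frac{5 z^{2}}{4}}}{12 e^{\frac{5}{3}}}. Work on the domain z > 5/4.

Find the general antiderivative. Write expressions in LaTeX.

Since d/dz undoes antidifferentiation here, F'(z) = f(z) is required of F(z).
Check: d/dz[- \frac{2 \left(2 z - \frac{5}{2}\right)^{\frac{3}{2}}}{3} + \frac{e^{- \frac{5 z^{2}}{4} - \frac{5}{3}}}{3}] = \frac{\sqrt{2} \left(- 5 \sqrt{2} z - 12 \sqrt{4 z - 5} e^{\frac{5}{3}} e^{\frac{5 z^{2}}{4}}\right) e^{- \frac{5 z^{2}}{4}}}{12 e^{\frac{5}{3}}} = f(z).

F(z) = - \frac{2 \left(2 z - \frac{5}{2}\right)^{\frac{3}{2}}}{3} + \frac{e^{- \frac{5 z^{2}}{4} - \frac{5}{3}}}{3} + C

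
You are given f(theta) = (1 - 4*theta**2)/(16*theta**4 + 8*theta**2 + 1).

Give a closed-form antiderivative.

An antiderivative is F(theta) = theta/(4*theta**2 + 1).

f has the shape u'v + uv' for u = theta and v = 1/(4*theta**2 + 1) — it is the derivative of the product u*v.
Check: d/dtheta[theta/(4*theta**2 + 1)] = (1 - 4*theta**2)/(16*theta**4 + 8*theta**2 + 1) = f(theta).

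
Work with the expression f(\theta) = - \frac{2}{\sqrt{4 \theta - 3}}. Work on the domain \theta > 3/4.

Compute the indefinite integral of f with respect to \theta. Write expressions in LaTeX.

A first test for any F(\theta): its \theta-derivative must equal f(\theta) identically.
Check: d/d\theta[- \sqrt{4 \theta - 3}] = - \frac{2}{\sqrt{4 \theta - 3}} = f(\theta).

F(\theta) = - \sqrt{4 \theta - 3} + C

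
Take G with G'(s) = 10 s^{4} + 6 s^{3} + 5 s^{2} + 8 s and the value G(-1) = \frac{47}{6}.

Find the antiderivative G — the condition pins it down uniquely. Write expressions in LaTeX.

Integrate term by term and add the pieces.
A general antiderivative is 2 s^{5} + \frac{3 s^{4}}{2} + \frac{5 s^{3}}{3} + 4 s^{2} + 5 + C.
The condition gives C = \frac{47}{6} - (\frac{41}{6}) = 1.
So G(s) = \frac{12 s^{5} + 9 s^{4} + 10 s^{3} + 24 s^{2} + 36}{6}.
Check: d/ds[\frac{12 s^{5} + 9 s^{4} + 10 s^{3} + 24 s^{2} + 36}{6}] = 10 s^{4} + 6 s^{3} + 5 s^{2} + 8 s = G'(s).

G(s) = \frac{12 s^{5} + 9 s^{4} + 10 s^{3} + 24 s^{2} + 36}{6}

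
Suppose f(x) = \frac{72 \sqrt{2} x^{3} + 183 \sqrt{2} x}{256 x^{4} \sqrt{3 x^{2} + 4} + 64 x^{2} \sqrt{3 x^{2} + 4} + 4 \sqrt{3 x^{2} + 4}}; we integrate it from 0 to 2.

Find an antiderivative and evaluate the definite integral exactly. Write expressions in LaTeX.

Recognize the product-rule pattern: f = u'v + uv' with u = - \frac{3}{4 \left(4 x^{2} + \frac{1}{2}\right)}, v = \sqrt{\frac{3 x^{2}}{2} + 2}, so integration by parts undoes it.
F(x) = - \frac{3 \sqrt{3 x^{2} + 4}}{16 \sqrt{2} x^{2} + 2 \sqrt{2}} is an antiderivative of f.
Check: d/dx[- \frac{3 \sqrt{3 x^{2} + 4}}{16 \sqrt{2} x^{2} + 2 \sqrt{2}}] = \frac{72 \sqrt{2} x^{3} + 183 \sqrt{2} x}{256 x^{4} \sqrt{3 x^{2} + 4} + 64 x^{2} \sqrt{3 x^{2} + 4} + 4 \sqrt{3 x^{2} + 4}} = f(x).
F(2) = - \frac{\sqrt{2}}{11}; F(0) = - \frac{3 \sqrt{2}}{2}.
Integral = F(2) - F(0) = \frac{31 \sqrt{2}}{22}.

Antiderivative: F(x) = - \frac{3 \sqrt{3 x^{2} + 4}}{16 \sqrt{2} x^{2} + 2 \sqrt{2}}; value = \frac{31 \sqrt{2}}{22}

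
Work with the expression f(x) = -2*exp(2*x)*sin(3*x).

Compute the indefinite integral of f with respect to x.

F(x) = -4*exp(2*x)*sin(3*x)/13 + 6*exp(2*x)*cos(3*x)/13 + C

Whatever form F(x) takes, F'(x) = f(x) is non-negotiable.
Check: d/dx[-4*exp(2*x)*sin(3*x)/13 + 6*exp(2*x)*cos(3*x)/13] = -2*exp(2*x)*sin(3*x) = f(x).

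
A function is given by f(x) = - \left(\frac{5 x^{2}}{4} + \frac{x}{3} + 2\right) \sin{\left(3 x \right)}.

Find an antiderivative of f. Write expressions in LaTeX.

An antiderivative is F(x) = \frac{45 x^{2} \cos{\left(3 x \right)} - 30 x \sin{\left(3 x \right)} + 12 x \cos{\left(3 x \right)} - 4 \sin{\left(3 x \right)} + 62 \cos{\left(3 x \right)}}{108}.

Check any antiderivative F(x) by computing F'(x) and comparing it with f(x).
Check: d/dx[\frac{45 x^{2} \cos{\left(3 x \right)} - 30 x \sin{\left(3 x \right)} + 12 x \cos{\left(3 x \right)} - 4 \sin{\left(3 x \right)} + 62 \cos{\left(3 x \right)}}{108}] = - \frac{5 x^{2} \sin{\left(3 x \right)}}{4} - \frac{x \sin{\left(3 x \right)}}{3} - 2 \sin{\left(3 x \right)}, which equals f(x).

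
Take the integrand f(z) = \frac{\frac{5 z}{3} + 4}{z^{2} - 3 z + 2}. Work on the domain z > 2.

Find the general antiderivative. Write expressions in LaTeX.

Factor the denominator (3 \left(z - 2\right) \left(z - 1\right)) and decompose: f = - \frac{17}{3 \left(z - 1\right)} + \frac{22}{3 \left(z - 2\right)}; each piece integrates to a log, atan, or power term.
Check: d/dz[\frac{22 \log{\left(z - 2 \right)}}{3} - \frac{17 \log{\left(z - 1 \right)}}{3}] = \frac{5 z + 12}{3 z^{2} - 9 z + 6}, which equals f(z).

F(z) = \frac{22 \log{\left(z - 2 \right)}}{3} - \frac{17 \log{\left(z - 1 \right)}}{3} + C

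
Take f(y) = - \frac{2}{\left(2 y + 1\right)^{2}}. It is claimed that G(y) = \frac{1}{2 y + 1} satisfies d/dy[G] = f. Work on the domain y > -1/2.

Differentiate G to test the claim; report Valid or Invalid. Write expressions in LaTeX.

Valid. The derivative of G reproduces f.

d/dy[G] = - \frac{2}{4 y^{2} + 4 y + 1}
This equals f(y) exactly, so the claim holds.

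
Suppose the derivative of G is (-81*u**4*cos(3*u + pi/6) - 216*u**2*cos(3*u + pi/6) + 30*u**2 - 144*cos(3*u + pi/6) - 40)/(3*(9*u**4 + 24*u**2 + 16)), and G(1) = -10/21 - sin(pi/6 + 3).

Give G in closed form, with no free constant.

The proposed G(u) is checked by its d/du: the result must match the given G'(u).
A general antiderivative is -5*u/(3*(3*u**2/2 + 2)) - sin(3*u + pi/6) + C.
The condition gives C = -10/21 - sin(pi/6 + 3) - (-10/21 - sin(pi/6 + 3)) = 0.
So G(u) = -5*u/(3*(3*u**2/2 + 2)) - sin(3*u + pi/6).
Check: d/du[-5*u/(3*(3*u**2/2 + 2)) - sin(3*u + pi/6)] = (-81*u**4*cos(3*u + pi/6) - 216*u**2*cos(3*u + pi/6) + 30*u**2 - 144*cos(3*u + pi/6) - 40)/(27*u**4 + 72*u**2 + 48), which equals G'(u).

G(u) = -5*u/(3*(3*u**2/2 + 2)) - sin(3*u + pi/6)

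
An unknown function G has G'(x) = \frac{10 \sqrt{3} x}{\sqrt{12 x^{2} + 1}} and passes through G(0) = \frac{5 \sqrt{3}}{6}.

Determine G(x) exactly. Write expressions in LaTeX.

G(x) = \frac{5 \sqrt{4 x^{2} + \frac{1}{3}}}{2}

The substitution u = 4 x^{2} + \frac{1}{3} works: G'(x) is exactly (dG/du)*(du/dx) for that inner function.
A general antiderivative is \frac{5 \sqrt{4 x^{2} + \frac{1}{3}}}{2} + C.
The condition gives C = \frac{5 \sqrt{3}}{6} - (\frac{5 \sqrt{3}}{6}) = 0.
So G(x) = \frac{5 \sqrt{4 x^{2} + \frac{1}{3}}}{2}.
Check: d/dx[\frac{5 \sqrt{4 x^{2} + \frac{1}{3}}}{2}] = \frac{10 \sqrt{3} x}{\sqrt{12 x^{2} + 1}} = G'(x).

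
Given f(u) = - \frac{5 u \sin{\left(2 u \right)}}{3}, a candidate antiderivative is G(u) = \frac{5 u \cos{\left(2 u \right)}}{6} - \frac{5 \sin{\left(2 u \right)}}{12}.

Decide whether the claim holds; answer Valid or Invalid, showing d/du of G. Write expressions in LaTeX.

d/du[G] = - \frac{5 u \sin{\left(2 u \right)}}{3}
This equals f(u) exactly, so the claim holds.

Valid: G'(u) = f(u).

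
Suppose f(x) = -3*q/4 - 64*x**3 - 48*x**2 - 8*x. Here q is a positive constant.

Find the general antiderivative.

F(x) = x*(-3*q - 16*x*(2*x + 1)**2)/4 + C

The integrand splits into summands that can be handled one at a time.
Check: d/dx[x*(-3*q - 16*x*(2*x + 1)**2)/4] = -3*q/4 - 64*x**3 - 48*x**2 - 8*x = f(x).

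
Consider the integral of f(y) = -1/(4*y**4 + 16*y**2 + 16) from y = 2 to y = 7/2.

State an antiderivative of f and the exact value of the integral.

Antiderivative: F(y) = (-sqrt(2)*y**2*atan(sqrt(2)*y/2) - 2*y - 2*sqrt(2)*atan(sqrt(2)*y/2))/(32*y**2 + 64); value = -sqrt(2)*atan(7*sqrt(2)/4)/32 + 5/912 + sqrt(2)*atan(sqrt(2))/32

Any candidate F(y) must reproduce f(y) exactly when differentiated.
F(y) = (-sqrt(2)*y**2*atan(sqrt(2)*y/2) - 2*y - 2*sqrt(2)*atan(sqrt(2)*y/2))/(32*y**2 + 64) is an antiderivative of f.
Check: d/dy[(-sqrt(2)*y**2*atan(sqrt(2)*y/2) - 2*y - 2*sqrt(2)*atan(sqrt(2)*y/2))/(32*y**2 + 64)] = -1/(4*y**4 + 16*y**2 + 16) = f(y).
F(7/2) = -sqrt(2)*atan(7*sqrt(2)/4)/32 - 7/456; F(2) = -sqrt(2)*atan(sqrt(2))/32 - 1/48.
Integral = F(7/2) - F(2) = -sqrt(2)*atan(7*sqrt(2)/4)/32 + 5/912 + sqrt(2)*atan(sqrt(2))/32.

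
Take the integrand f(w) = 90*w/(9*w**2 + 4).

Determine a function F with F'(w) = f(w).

f matches the chain-rule pattern g'(h)*h' with inner function h(w) = 3*w**2/2 + 2/3; substituting u = h(w) collapses the integral.
Check: d/dw[5*log(3*w**2/2 + 2/3)] = 90*w/(9*w**2 + 4) = f(w).

An antiderivative is F(w) = 5*log(3*w**2/2 + 2/3).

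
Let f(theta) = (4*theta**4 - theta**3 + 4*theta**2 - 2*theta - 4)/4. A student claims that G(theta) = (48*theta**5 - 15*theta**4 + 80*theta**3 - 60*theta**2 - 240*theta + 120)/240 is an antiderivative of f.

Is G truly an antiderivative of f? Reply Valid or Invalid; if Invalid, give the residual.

d/dtheta[G] = theta**4 - theta**3/4 + theta**2 - theta/2 - 1
This equals f(theta) exactly, so the claim holds.

Valid: G'(theta) = f(theta).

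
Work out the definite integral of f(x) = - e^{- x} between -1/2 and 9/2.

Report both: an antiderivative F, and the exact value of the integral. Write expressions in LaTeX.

A first test for any F(x): its x-derivative must equal f(x) identically.
F(x) = e^{- x} is an antiderivative of f.
Check: d/dx[e^{- x}] = - e^{- x} = f(x).
F(9/2) = e^{- \frac{9}{2}}; F(-1/2) = e^{\frac{1}{2}}.
Integral = F(9/2) - F(-1/2) = - e^{\frac{1}{2}} + e^{- \frac{9}{2}}.

Antiderivative: F(x) = e^{- x}; value = - e^{\frac{1}{2}} + e^{- \frac{9}{2}}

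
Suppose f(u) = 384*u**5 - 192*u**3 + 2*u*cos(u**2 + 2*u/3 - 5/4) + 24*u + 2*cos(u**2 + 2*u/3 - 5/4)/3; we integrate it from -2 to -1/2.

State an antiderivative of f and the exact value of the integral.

Antiderivative: F(u) = -(1 - 4*u**2)**3 + sin(u**2 + 2*u/3 - 5/4); value = -3375 - sin(17/12) - sin(4/3)

The integrand splits into summands that can be handled one at a time.
F(u) = -(1 - 4*u**2)**3 + sin(u**2 + 2*u/3 - 5/4) is an antiderivative of f.
Check: d/du[-(1 - 4*u**2)**3 + sin(u**2 + 2*u/3 - 5/4)] = 384*u**5 - 192*u**3 + 2*u*cos(u**2 + 2*u/3 - 5/4) + 24*u + 2*cos(u**2 + 2*u/3 - 5/4)/3 = f(u).
F(-1/2) = -sin(4/3); F(-2) = sin(17/12) + 3375.
Integral = F(-1/2) - F(-2) = -3375 - sin(17/12) - sin(4/3).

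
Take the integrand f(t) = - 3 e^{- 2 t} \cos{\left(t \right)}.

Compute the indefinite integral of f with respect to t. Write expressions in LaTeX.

Whatever form F(t) takes, F'(t) = f(t) is non-negotiable.
Check: d/dt[- \frac{3 e^{- 2 t} \sin{\left(t \right)}}{5} + \frac{6 e^{- 2 t} \cos{\left(t \right)}}{5}] = - 3 e^{- 2 t} \cos{\left(t \right)} = f(t).

F(t) = - \frac{3 e^{- 2 t} \sin{\left(t \right)}}{5} + \frac{6 e^{- 2 t} \cos{\left(t \right)}}{5} + C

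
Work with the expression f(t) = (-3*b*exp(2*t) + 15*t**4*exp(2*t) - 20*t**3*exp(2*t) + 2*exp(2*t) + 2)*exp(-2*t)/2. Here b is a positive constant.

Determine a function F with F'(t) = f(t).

A first test for any F(t): its t-derivative must equal f(t) identically.
Check: d/dt[(-6*b*t*exp(2*t) + 6*t**5*exp(2*t) - 10*t**4*exp(2*t) + 4*t*exp(2*t) - 5*exp(2*t) - 2)*exp(-2*t)/4] = (-3*b*exp(2*t) + 15*t**4*exp(2*t) - 20*t**3*exp(2*t) + 2*exp(2*t) + 2)*exp(-2*t)/2 = f(t).

An antiderivative is F(t) = (-6*b*t*exp(2*t) + 6*t**5*exp(2*t) - 10*t**4*exp(2*t) + 4*t*exp(2*t) - 5*exp(2*t) - 2)*exp(-2*t)/4.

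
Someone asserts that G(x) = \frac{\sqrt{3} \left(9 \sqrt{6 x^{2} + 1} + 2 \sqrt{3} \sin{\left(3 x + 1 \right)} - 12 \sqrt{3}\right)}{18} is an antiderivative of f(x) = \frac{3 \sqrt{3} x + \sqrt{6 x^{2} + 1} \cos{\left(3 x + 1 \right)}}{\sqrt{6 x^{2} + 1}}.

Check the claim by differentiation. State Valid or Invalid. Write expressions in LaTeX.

d/dx[G] = \frac{3 \sqrt{3} x + \sqrt{6 x^{2} + 1} \cos{\left(3 x + 1 \right)}}{\sqrt{6 x^{2} + 1}}
This equals f(x) exactly, so the claim holds.

Valid. The derivative of G reproduces f.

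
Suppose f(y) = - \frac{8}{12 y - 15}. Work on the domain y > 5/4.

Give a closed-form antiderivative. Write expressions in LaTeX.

A first test for any F(y): its y-derivative must equal f(y) identically.
Check: d/dy[- \frac{2 \log{\left(2 y - \frac{5}{2} \right)}}{3}] = - \frac{8}{12 y - 15} = f(y).

An antiderivative is F(y) = - \frac{2 \log{\left(2 y - \frac{5}{2} \right)}}{3}.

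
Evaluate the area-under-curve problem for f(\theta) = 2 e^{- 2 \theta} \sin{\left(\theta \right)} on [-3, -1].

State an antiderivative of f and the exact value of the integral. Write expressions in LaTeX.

Antiderivative: F(\theta) = \frac{\left(- 4 \sin{\left(\theta \right)} - 2 \cos{\left(\theta \right)}\right) e^{- 2 \theta}}{5}; value = \frac{2 e^{6} \cos{\left(3 \right)}}{5} - \frac{4 e^{6} \sin{\left(3 \right)}}{5} - \frac{2 e^{2} \cos{\left(1 \right)}}{5} + \frac{4 e^{2} \sin{\left(1 \right)}}{5}

Check any antiderivative F(\theta) by computing F'(\theta) and comparing it with f(\theta).
F(\theta) = \frac{\left(- 4 \sin{\left(\theta \right)} - 2 \cos{\left(\theta \right)}\right) e^{- 2 \theta}}{5} is an antiderivative of f.
Check: d/d\theta[\frac{\left(- 4 \sin{\left(\theta \right)} - 2 \cos{\left(\theta \right)}\right) e^{- 2 \theta}}{5}] = 2 e^{- 2 \theta} \sin{\left(\theta \right)} = f(\theta).
F(-1) = - \frac{2 e^{2} \cos{\left(1 \right)}}{5} + \frac{4 e^{2} \sin{\left(1 \right)}}{5}; F(-3) = \frac{4 e^{6} \sin{\left(3 \right)}}{5} - \frac{2 e^{6} \cos{\left(3 \right)}}{5}.
Integral = F(-1) - F(-3) = \frac{2 e^{6} \cos{\left(3 \right)}}{5} - \frac{4 e^{6} \sin{\left(3 \right)}}{5} - \frac{2 e^{2} \cos{\left(1 \right)}}{5} + \frac{4 e^{2} \sin{\left(1 \right)}}{5}.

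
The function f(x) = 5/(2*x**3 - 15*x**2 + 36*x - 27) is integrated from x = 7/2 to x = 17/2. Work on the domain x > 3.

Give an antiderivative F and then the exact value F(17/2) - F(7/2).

Factor the denominator ((x - 3)**2*(2*x - 3)) and decompose: f = 20/(9*(2*x - 3)) - 10/(9*(x - 3)) + 5/(3*(x - 3)**2); each piece integrates to a log, atan, or power term.
F(x) = -5*(2*x*log(x - 3) - 2*x*log(x - 3/2) - 6*log(x - 3) + 6*log(x - 3/2) + 3)/(9*(x - 3)) is an antiderivative of f.
Check: d/dx[-5*(2*x*log(x - 3) - 2*x*log(x - 3/2) - 6*log(x - 3) + 6*log(x - 3/2) + 3)/(9*(x - 3))] = 5/(2*x**3 - 15*x**2 + 36*x - 27) = f(x).
F(17/2) = -10*log(11/2)/9 - 10/33 + 10*log(7)/9; F(7/2) = -10/3 + 20*log(2)/9.
Integral = F(17/2) - F(7/2) = -10*log(11/2)/9 - 20*log(2)/9 + 10*log(7)/9 + 100/33.

Antiderivative: F(x) = -5*(2*x*log(x - 3) - 2*x*log(x - 3/2) - 6*log(x - 3) + 6*log(x - 3/2) + 3)/(9*(x - 3)); value = -10*log(11/2)/9 - 20*log(2)/9 + 10*log(7)/9 + 100/33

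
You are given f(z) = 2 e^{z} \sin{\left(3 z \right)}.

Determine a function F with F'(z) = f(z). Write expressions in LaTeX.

An antiderivative is F(z) = \frac{e^{z} \sin{\left(3 z \right)}}{5} - \frac{3 e^{z} \cos{\left(3 z \right)}}{5}.

A candidate is checked by its d/dz: the result must match f(z).
Check: d/dz[\frac{e^{z} \sin{\left(3 z \right)}}{5} - \frac{3 e^{z} \cos{\left(3 z \right)}}{5}] = 2 e^{z} \sin{\left(3 z \right)} = f(z).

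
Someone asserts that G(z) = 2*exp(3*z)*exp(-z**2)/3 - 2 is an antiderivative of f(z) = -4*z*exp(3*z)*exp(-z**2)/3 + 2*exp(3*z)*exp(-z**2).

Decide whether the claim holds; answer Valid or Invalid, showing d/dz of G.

Valid - the claim checks out under differentiation.

d/dz[G] = (-4*z*exp(3*z) + 6*exp(3*z))*exp(-z**2)/3
This equals f(z) exactly, so the claim holds.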